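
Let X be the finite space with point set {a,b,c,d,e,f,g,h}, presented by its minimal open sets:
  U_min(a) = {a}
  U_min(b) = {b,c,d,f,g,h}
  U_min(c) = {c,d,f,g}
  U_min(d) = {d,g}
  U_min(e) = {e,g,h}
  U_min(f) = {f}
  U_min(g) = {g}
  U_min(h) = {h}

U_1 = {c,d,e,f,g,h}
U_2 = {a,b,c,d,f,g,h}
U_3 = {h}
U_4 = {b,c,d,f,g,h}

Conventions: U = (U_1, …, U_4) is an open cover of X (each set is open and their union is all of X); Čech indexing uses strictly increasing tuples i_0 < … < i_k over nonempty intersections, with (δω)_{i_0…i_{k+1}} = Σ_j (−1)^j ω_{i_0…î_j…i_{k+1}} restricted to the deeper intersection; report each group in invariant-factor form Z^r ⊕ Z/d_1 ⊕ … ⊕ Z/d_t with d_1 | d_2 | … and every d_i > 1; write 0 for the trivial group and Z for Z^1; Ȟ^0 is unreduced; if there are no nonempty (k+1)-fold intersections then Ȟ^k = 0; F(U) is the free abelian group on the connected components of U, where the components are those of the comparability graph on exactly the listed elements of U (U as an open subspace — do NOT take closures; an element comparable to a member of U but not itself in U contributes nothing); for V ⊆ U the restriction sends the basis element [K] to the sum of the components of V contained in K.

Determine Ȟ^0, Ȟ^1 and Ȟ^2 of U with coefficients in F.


Ȟ^0(U;F) ≅ Z^2, Ȟ^1(U;F) ≅ Z, Ȟ^2(U;F) ≅ 0

nonempty intersections:
  U12={c,d,f,g,h} U13={h} U14={c,d,f,g,h} U23={h} U24={b,c,d,f,g,h} U34={h}
  U123={h} U124={c,d,f,g,h} U134={h} U234={h}
  U1234={h}
components per intersection:
  U1: {c,d,e,f,g,h}
  U2: {a} {b,c,d,f,g,h}
  U3: {h}
  U4: {b,c,d,f,g,h}
  U12: {c,d,f,g} {h}
  U13: {h}
  U14: {c,d,f,g} {h}
  U23: {h}
  U24: {b,c,d,f,g,h}
  U34: {h}
  U123: {h}
  U124: {c,d,f,g} {h}
  U134: {h}
  U234: {h}
  U1234: {h}
C dims 5,8,5,1; δ0: rk 3, SNF 1^3; δ1: rk 4, SNF 1^4; δ2: rk 1, SNF 1^1
Ȟ^0: (5−3)−0=2 ⇒ Z^2
Ȟ^1: (8−4)−3=1 ⇒ Z
Ȟ^2: (5−1)−4=0 ⇒ 0


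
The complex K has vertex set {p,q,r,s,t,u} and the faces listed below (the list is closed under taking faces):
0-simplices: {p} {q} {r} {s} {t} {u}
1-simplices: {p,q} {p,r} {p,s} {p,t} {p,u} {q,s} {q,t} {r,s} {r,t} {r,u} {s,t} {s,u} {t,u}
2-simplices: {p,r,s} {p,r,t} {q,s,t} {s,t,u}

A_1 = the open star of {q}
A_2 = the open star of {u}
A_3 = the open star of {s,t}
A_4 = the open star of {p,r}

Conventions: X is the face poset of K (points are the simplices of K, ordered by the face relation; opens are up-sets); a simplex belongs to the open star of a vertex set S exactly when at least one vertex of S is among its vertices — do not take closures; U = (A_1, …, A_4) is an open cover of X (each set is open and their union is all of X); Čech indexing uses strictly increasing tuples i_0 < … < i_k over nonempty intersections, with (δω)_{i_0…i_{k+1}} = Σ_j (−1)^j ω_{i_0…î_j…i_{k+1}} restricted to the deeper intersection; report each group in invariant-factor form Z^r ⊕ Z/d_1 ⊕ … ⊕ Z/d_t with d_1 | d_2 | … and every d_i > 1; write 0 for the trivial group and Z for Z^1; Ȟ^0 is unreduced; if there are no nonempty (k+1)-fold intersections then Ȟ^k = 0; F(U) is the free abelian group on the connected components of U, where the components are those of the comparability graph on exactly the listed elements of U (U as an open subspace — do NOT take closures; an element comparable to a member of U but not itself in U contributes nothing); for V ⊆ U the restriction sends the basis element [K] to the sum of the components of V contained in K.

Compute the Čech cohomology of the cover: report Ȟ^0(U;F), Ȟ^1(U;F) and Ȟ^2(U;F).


Ȟ^0 ≅ Z,  Ȟ^1 ≅ Z^4,  Ȟ^2 ≅ 0

nerve simplices:
  A1={{q},{p,q},{q,s},{q,t},{q,s,t}} A2={{u},{p,u},{r,u},{s,u},{t,u},{s,t,u}} A3={{s},{t},{p,s},{p,t},{q,s},{q,t},{r,s},{r,t},{s,t},{s,u},{t,u},{p,r,s},{p,r,t},{q,s,t},{s,t,u}} A4={{p},{r},{p,q},{p,r},{p,s},{p,t},{p,u},{r,s},{r,t},{r,u},{p,r,s},{p,r,t}}
  A13={{q,s},{q,t},{q,s,t}} A14={{p,q}} A23={{s,u},{t,u},{s,t,u}} A24={{p,u},{r,u}} A34={{p,s},{p,t},{r,s},{r,t},{p,r,s},{p,r,t}}
components per intersection:
  A1: {{q},{p,q},{q,s},{q,t},{q,s,t}}
  A2: {{u},{p,u},{r,u},{s,u},{t,u},{s,t,u}}
  A3: {{s},{t},{p,s},{p,t},{q,s},{q,t},{r,s},{r,t},{s,t},{s,u},{t,u},{p,r,s},{p,r,t},{q,s,t},{s,t,u}}
  A4: {{p},{r},{p,q},{p,r},{p,s},{p,t},{p,u},{r,s},{r,t},{r,u},{p,r,s},{p,r,t}}
  A13: {{q,s},{q,t},{q,s,t}}
  A14: {{p,q}}
  A23: {{s,u},{t,u},{s,t,u}}
  A24: {{p,u}} {{r,u}}
  A34: {{p,s},{r,s},{p,r,s}} {{p,t},{r,t},{p,r,t}}
C dims 4,7; δ0: rk 3, SNF 1^3
degree 0: 4−3−0 = 1 → Ȟ^0 ≅ Z
degree 1: 7−0−3 = 4 → Ȟ^1 ≅ Z^4
degree 2: 0−0−0 = 0 → Ȟ^2 ≅ 0


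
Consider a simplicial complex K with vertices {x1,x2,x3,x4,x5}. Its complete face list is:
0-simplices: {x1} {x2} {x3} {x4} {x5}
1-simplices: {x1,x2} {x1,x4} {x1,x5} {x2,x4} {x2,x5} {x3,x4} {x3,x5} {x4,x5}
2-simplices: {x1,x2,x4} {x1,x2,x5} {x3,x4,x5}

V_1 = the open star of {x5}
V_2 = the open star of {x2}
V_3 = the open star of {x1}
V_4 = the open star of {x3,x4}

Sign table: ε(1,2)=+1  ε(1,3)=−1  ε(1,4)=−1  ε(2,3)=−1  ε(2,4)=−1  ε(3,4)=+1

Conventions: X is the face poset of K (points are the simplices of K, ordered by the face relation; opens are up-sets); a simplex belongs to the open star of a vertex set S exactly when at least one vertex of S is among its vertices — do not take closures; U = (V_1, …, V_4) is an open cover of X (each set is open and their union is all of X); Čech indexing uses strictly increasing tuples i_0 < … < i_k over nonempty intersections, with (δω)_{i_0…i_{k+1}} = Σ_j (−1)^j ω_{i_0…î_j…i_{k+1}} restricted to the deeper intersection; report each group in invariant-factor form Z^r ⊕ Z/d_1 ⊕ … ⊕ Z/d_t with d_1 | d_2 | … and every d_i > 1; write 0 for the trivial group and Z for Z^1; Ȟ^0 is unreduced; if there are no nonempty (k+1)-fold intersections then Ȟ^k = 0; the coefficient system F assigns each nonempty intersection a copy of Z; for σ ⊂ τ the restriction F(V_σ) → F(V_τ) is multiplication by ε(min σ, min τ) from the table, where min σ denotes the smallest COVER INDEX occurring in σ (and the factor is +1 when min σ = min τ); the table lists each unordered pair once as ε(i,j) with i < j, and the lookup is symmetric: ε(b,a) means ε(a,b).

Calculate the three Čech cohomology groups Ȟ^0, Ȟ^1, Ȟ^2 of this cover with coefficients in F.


Ȟ^0 ≅ Z, Ȟ^1 ≅ Z and Ȟ^2 ≅ 0

nerve simplices:
  V1={{x5},{x1,x5},{x2,x5},{x3,x5},{x4,x5},{x1,x2,x5},{x3,x4,x5}} V2={{x2},{x1,x2},{x2,x4},{x2,x5},{x1,x2,x4},{x1,x2,x5}} V3={{x1},{x1,x2},{x1,x4},{x1,x5},{x1,x2,x4},{x1,x2,x5}} V4={{x3},{x4},{x1,x4},{x2,x4},{x3,x4},{x3,x5},{x4,x5},{x1,x2,x4},{x3,x4,x5}}
  V12={{x2,x5},{x1,x2,x5}} V13={{x1,x5},{x1,x2,x5}} V14={{x3,x5},{x4,x5},{x3,x4,x5}} V23={{x1,x2},{x1,x2,x4},{x1,x2,x5}} V24={{x2,x4},{x1,x2,x4}} V34={{x1,x4},{x1,x2,x4}}
  V123={{x1,x2,x5}} V234={{x1,x2,x4}}
C dims 4,6,2; δ0: rk 3, SNF 1^3; δ1: rk 2, SNF 1^2
degree 0: 4−3−0 = 1 → Ȟ^0 ≅ Z
degree 1: 6−2−3 = 1 → Ȟ^1 ≅ Z
degree 2: 2−0−2 = 0 → Ȟ^2 ≅ 0


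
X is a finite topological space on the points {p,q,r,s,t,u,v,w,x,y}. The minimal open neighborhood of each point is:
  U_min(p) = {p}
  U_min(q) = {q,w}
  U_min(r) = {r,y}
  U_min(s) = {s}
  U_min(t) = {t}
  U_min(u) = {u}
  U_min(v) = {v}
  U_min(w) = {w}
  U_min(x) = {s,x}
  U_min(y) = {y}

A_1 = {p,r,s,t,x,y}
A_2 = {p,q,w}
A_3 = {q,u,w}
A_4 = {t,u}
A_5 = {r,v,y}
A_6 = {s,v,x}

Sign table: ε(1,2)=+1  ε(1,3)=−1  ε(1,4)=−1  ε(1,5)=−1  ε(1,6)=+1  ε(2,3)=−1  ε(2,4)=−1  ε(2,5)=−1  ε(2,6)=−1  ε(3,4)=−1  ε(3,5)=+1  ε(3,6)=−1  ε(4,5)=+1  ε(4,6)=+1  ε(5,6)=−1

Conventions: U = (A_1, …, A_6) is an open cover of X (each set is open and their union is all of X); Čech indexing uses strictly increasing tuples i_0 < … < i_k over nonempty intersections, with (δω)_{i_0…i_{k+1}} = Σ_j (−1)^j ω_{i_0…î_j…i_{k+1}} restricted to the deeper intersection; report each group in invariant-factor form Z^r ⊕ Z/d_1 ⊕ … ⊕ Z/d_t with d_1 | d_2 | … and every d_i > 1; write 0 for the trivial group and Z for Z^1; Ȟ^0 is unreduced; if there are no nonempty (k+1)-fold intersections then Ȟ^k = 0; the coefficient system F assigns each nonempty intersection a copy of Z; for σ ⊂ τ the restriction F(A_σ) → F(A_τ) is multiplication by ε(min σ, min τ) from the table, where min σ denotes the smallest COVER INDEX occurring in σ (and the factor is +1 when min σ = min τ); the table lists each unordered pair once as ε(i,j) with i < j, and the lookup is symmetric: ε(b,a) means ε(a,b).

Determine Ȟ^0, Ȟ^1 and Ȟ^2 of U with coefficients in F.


nerve simplices:
  A12={p} A14={t} A15={r,y} A16={s,x} A23={q,w} A34={u} A56={v}
C dims 6,7; δ0: rk 6, SNF 1^5·2
degree 0: 6−6−0 = 0 → Ȟ^0 ≅ 0
degree 1: 7−0−6 = 1 plus torsion [2] → Ȟ^1 ≅ Z ⊕ Z/2
degree 2: 0−0−0 = 0 → Ȟ^2 ≅ 0

Ȟ^0 ≅ 0, Ȟ^1 ≅ Z ⊕ Z/2 and Ȟ^2 ≅ 0


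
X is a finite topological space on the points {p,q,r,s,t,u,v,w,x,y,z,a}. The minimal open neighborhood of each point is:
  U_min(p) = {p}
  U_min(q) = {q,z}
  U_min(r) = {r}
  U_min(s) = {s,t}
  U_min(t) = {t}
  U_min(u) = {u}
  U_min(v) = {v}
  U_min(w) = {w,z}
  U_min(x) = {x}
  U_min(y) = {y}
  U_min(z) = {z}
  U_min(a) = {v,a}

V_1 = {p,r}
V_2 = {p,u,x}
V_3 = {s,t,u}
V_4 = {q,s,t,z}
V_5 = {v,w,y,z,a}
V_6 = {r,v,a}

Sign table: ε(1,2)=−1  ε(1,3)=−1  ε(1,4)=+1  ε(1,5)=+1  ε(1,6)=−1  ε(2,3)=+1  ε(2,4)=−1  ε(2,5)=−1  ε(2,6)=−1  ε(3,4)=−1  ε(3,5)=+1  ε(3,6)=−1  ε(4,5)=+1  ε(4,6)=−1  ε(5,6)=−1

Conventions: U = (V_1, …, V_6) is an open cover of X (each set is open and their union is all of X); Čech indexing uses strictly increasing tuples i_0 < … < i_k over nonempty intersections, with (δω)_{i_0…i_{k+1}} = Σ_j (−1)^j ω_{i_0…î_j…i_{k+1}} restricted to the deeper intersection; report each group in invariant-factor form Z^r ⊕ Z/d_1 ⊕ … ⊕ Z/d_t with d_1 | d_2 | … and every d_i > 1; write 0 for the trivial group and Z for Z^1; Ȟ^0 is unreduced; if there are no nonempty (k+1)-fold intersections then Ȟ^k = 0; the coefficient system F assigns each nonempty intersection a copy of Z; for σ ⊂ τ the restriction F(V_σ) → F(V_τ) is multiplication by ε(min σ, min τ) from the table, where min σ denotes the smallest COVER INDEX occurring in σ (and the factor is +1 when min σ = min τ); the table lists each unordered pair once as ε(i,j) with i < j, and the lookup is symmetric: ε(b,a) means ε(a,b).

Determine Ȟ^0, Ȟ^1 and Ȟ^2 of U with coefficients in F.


Ȟ^0 = Z; Ȟ^1 = Z; Ȟ^2 = 0

nerve simplices:
  V12={p} V16={r} V23={u} V34={s,t} V45={z} V56={v,a}
C dims 6,6; δ0: rk 5, SNF 1^5
degree 0: 6−5−0 = 1 → Ȟ^0 ≅ Z
degree 1: 6−0−5 = 1 → Ȟ^1 ≅ Z
degree 2: 0−0−0 = 0 → Ȟ^2 ≅ 0


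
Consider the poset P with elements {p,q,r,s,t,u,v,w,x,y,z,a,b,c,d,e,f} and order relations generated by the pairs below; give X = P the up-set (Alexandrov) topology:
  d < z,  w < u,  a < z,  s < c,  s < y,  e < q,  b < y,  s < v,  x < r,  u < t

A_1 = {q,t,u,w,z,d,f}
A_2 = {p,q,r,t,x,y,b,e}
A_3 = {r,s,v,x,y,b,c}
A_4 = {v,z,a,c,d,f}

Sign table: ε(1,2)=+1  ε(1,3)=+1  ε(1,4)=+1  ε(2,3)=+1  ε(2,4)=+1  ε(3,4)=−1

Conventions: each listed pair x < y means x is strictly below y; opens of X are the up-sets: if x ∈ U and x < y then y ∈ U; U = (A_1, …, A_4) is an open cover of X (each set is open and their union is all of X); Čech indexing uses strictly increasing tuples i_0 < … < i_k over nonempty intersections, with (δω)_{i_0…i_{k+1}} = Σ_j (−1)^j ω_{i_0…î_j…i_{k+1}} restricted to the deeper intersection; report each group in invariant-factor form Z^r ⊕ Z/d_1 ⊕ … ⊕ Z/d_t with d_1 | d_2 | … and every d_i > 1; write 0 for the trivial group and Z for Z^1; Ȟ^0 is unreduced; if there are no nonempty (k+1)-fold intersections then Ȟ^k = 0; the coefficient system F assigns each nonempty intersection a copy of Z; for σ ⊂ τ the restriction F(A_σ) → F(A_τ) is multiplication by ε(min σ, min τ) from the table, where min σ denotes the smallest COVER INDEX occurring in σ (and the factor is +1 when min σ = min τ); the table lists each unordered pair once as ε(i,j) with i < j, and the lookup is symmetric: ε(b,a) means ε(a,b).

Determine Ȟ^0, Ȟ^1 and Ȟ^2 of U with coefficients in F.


Ȟ^0 ≅ 0,  Ȟ^1 ≅ Z/2,  Ȟ^2 ≅ 0

cover nerve:
  A12={q,t} A14={z,d,f} A23={r,x,y,b} A34={v,c}
C dims 4,4; δ0: rk 4, SNF 1^3·2
Ȟ^0: (4−4)−0=0 ⇒ 0
Ȟ^1: (4−0)−4=0 plus torsion [2] ⇒ Z/2
Ȟ^2: (0−0)−0=0 ⇒ 0


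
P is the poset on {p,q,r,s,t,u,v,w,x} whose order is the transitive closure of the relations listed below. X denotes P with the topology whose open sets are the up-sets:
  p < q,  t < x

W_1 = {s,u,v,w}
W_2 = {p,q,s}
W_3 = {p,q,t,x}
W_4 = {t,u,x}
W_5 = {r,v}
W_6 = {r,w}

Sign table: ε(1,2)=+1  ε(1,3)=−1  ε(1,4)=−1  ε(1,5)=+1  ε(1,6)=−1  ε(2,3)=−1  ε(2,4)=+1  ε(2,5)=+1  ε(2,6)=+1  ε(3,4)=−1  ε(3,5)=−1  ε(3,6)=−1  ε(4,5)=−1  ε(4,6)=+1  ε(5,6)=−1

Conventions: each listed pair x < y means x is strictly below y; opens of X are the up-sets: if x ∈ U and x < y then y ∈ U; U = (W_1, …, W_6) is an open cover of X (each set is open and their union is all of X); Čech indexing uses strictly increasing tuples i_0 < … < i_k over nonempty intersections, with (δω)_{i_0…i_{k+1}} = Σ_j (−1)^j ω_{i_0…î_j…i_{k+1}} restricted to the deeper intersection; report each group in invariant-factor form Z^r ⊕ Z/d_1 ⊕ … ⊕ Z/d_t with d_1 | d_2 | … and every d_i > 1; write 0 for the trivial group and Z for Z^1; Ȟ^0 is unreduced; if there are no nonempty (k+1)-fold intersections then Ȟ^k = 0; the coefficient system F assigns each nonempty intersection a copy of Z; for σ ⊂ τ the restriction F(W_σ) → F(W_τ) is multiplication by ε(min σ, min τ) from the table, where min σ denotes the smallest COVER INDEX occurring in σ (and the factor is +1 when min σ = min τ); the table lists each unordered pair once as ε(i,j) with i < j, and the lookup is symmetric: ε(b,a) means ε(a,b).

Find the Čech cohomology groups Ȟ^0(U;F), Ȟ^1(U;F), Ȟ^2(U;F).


intersection data:
  W12={s} W14={u} W15={v} W16={w} W23={p,q} W34={t,x} W56={r}
C dims 6,7; δ0: rk 6, SNF 1^5·2
Ȟ^0 = (6 − 6) − 0 = 0, so Ȟ^0 ≅ 0
Ȟ^1 = (7 − 0) − 6 = 1 plus torsion [2], so Ȟ^1 ≅ Z ⊕ Z/2
Ȟ^2 = (0 − 0) − 0 = 0, so Ȟ^2 ≅ 0

Ȟ^0 = 0, Ȟ^1 = Z ⊕ Z/2 and Ȟ^2 = 0


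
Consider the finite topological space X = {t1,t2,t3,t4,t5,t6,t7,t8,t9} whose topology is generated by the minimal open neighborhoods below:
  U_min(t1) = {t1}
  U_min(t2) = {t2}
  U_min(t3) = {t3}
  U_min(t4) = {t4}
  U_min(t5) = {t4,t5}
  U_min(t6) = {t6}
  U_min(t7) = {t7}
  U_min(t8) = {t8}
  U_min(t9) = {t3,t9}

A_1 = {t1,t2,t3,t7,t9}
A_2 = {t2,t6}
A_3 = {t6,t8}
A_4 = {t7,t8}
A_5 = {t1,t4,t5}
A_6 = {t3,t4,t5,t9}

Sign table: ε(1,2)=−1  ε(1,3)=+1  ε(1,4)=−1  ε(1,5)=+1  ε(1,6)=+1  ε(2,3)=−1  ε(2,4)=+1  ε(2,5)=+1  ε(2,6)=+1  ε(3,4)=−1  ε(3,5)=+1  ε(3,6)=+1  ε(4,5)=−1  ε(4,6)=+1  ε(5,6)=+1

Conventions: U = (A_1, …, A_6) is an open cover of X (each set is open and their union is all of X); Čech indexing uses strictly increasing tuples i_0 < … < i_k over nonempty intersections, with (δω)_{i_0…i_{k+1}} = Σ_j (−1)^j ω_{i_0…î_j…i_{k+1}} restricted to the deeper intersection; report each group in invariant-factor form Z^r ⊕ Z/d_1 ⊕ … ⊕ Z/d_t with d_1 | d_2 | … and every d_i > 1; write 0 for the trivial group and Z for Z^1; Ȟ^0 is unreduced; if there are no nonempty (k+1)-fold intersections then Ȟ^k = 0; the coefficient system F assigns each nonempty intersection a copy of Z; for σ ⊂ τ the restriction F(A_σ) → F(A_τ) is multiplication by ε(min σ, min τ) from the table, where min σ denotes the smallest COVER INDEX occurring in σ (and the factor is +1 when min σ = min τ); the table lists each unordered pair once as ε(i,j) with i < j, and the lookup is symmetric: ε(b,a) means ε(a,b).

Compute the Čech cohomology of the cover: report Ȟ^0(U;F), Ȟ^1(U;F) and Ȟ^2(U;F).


intersection data:
  A12={t2} A14={t7} A15={t1} A16={t3,t9} A23={t6} A34={t8} A56={t4,t5}
C dims 6,7; δ0: rk 5, SNF 1^5
Ȟ^0 = (6 − 5) − 0 = 1, so Ȟ^0 ≅ Z
Ȟ^1 = (7 − 0) − 5 = 2, so Ȟ^1 ≅ Z^2
Ȟ^2 = (0 − 0) − 0 = 0, so Ȟ^2 ≅ 0

Ȟ^0(U;F) ≅ Z; Ȟ^1(U;F) ≅ Z^2; Ȟ^2(U;F) ≅ 0


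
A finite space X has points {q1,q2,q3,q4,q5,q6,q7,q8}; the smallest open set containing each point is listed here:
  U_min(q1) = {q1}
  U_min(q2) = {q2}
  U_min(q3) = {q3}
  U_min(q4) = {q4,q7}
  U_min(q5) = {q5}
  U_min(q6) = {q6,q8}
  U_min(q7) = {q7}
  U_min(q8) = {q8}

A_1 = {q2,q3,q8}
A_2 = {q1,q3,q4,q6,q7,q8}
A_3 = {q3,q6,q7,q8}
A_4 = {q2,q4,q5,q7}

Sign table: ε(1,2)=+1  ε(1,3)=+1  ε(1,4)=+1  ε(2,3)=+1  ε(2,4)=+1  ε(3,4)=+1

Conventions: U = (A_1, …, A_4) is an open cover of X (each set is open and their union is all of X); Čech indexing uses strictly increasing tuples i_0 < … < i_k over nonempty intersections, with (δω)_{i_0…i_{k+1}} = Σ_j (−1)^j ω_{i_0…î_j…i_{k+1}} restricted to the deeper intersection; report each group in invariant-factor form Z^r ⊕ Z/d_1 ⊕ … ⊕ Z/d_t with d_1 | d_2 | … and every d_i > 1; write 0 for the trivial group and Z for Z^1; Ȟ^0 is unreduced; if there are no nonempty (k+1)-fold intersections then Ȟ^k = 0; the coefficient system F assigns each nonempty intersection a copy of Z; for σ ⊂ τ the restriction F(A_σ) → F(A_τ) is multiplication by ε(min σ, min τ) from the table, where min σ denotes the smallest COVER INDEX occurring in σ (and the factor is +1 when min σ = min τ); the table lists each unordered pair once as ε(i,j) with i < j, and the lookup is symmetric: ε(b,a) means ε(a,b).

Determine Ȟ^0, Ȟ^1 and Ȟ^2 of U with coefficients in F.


Ȟ^0 ≅ Z; Ȟ^1 ≅ Z; Ȟ^2 ≅ 0

nerve simplices:
  A12={q3,q8} A13={q3,q8} A14={q2} A23={q3,q6,q7,q8} A24={q4,q7} A34={q7}
  A123={q3,q8} A234={q7}
C dims 4,6,2; δ0: rk 3, SNF 1^3; δ1: rk 2, SNF 1^2
degree 0: 4−3−0 = 1 → Ȟ^0 ≅ Z
degree 1: 6−2−3 = 1 → Ȟ^1 ≅ Z
degree 2: 2−0−2 = 0 → Ȟ^2 ≅ 0


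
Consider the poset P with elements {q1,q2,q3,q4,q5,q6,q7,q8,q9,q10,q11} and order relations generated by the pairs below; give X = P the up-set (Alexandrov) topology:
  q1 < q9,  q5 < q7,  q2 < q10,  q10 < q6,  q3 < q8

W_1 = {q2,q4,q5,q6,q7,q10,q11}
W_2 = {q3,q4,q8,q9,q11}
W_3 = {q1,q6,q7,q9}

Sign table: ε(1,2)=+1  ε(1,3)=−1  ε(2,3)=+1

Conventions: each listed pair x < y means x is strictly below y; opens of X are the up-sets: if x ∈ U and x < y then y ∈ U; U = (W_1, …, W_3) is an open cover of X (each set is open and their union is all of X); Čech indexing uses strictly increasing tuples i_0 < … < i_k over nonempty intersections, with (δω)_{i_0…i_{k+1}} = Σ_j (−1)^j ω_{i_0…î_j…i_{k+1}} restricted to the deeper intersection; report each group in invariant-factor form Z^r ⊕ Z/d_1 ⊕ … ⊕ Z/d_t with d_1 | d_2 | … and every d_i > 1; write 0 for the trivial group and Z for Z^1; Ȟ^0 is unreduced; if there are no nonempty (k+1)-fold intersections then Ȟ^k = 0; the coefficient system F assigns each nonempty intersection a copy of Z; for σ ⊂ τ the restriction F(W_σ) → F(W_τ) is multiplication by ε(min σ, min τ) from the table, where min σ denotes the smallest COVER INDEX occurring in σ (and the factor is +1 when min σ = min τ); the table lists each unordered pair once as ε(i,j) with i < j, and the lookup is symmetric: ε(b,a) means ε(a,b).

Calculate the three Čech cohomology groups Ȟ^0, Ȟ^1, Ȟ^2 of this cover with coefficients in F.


Ȟ^0 = 0, Ȟ^1 = Z/2 and Ȟ^2 = 0

nonempty overlaps:
  W12={q4,q11} W13={q6,q7} W23={q9}
C dims 3,3; δ0: rk 3, SNF 1^2·2
degree 0: 3−3−0 = 0 → Ȟ^0 ≅ 0
degree 1: 3−0−3 = 0 plus torsion [2] → Ȟ^1 ≅ Z/2
degree 2: 0−0−0 = 0 → Ȟ^2 ≅ 0


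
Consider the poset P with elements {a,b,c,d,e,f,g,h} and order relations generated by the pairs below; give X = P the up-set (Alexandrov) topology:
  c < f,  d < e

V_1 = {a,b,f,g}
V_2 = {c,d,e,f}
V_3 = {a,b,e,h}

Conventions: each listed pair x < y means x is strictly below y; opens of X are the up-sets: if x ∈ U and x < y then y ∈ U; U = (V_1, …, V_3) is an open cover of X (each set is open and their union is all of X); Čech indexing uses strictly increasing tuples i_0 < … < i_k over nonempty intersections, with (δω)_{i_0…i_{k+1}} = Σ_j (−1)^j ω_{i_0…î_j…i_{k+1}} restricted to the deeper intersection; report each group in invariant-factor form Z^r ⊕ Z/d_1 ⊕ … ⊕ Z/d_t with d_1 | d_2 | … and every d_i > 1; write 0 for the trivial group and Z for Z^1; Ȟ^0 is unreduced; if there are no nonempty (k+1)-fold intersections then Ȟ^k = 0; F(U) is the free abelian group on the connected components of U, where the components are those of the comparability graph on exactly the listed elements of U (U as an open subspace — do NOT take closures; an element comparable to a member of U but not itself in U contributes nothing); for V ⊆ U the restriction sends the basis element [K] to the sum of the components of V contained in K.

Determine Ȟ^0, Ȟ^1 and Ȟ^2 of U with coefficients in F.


Ȟ^0 ≅ Z^6; Ȟ^1 ≅ 0; Ȟ^2 ≅ 0

cover nerve:
  V12={f} V13={a,b} V23={e}
components per intersection:
  V1: {a} {b} {f} {g}
  V2: {c,f} {d,e}
  V3: {a} {b} {e} {h}
  V12: {f}
  V13: {a} {b}
  V23: {e}
C dims 10,4; δ0: rk 4, SNF 1^4
Ȟ^0: (10−4)−0=6 ⇒ Z^6
Ȟ^1: (4−0)−4=0 ⇒ 0
Ȟ^2: (0−0)−0=0 ⇒ 0


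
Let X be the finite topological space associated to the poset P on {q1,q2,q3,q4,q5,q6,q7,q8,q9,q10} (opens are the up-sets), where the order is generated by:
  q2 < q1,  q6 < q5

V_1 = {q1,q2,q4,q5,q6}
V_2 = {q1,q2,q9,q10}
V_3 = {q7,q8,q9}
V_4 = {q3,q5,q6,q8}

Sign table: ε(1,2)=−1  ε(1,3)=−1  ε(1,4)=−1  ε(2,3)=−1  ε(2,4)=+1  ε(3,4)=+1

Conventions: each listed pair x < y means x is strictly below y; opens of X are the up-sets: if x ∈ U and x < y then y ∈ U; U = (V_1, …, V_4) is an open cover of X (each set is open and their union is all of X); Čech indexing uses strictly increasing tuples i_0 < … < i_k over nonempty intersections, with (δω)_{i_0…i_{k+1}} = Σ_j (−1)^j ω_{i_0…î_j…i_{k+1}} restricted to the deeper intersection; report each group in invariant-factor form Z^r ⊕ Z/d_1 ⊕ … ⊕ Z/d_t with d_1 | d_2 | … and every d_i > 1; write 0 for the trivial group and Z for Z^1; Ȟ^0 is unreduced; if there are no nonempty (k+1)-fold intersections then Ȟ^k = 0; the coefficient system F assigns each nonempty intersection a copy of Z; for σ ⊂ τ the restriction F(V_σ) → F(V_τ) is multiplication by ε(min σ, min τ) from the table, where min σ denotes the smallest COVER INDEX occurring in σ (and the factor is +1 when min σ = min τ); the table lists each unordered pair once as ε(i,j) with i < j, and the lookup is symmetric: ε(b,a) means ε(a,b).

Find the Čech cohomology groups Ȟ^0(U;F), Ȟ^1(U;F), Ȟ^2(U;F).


Ȟ^0 ≅ 0,  Ȟ^1 ≅ Z/2,  Ȟ^2 ≅ 0

cover nerve:
  V12={q1,q2} V14={q5,q6} V23={q9} V34={q8}
C dims 4,4; δ0: rk 4, SNF 1^3·2
Ȟ^0: (4−4)−0=0 ⇒ 0
Ȟ^1: (4−0)−4=0 plus torsion [2] ⇒ Z/2
Ȟ^2: (0−0)−0=0 ⇒ 0


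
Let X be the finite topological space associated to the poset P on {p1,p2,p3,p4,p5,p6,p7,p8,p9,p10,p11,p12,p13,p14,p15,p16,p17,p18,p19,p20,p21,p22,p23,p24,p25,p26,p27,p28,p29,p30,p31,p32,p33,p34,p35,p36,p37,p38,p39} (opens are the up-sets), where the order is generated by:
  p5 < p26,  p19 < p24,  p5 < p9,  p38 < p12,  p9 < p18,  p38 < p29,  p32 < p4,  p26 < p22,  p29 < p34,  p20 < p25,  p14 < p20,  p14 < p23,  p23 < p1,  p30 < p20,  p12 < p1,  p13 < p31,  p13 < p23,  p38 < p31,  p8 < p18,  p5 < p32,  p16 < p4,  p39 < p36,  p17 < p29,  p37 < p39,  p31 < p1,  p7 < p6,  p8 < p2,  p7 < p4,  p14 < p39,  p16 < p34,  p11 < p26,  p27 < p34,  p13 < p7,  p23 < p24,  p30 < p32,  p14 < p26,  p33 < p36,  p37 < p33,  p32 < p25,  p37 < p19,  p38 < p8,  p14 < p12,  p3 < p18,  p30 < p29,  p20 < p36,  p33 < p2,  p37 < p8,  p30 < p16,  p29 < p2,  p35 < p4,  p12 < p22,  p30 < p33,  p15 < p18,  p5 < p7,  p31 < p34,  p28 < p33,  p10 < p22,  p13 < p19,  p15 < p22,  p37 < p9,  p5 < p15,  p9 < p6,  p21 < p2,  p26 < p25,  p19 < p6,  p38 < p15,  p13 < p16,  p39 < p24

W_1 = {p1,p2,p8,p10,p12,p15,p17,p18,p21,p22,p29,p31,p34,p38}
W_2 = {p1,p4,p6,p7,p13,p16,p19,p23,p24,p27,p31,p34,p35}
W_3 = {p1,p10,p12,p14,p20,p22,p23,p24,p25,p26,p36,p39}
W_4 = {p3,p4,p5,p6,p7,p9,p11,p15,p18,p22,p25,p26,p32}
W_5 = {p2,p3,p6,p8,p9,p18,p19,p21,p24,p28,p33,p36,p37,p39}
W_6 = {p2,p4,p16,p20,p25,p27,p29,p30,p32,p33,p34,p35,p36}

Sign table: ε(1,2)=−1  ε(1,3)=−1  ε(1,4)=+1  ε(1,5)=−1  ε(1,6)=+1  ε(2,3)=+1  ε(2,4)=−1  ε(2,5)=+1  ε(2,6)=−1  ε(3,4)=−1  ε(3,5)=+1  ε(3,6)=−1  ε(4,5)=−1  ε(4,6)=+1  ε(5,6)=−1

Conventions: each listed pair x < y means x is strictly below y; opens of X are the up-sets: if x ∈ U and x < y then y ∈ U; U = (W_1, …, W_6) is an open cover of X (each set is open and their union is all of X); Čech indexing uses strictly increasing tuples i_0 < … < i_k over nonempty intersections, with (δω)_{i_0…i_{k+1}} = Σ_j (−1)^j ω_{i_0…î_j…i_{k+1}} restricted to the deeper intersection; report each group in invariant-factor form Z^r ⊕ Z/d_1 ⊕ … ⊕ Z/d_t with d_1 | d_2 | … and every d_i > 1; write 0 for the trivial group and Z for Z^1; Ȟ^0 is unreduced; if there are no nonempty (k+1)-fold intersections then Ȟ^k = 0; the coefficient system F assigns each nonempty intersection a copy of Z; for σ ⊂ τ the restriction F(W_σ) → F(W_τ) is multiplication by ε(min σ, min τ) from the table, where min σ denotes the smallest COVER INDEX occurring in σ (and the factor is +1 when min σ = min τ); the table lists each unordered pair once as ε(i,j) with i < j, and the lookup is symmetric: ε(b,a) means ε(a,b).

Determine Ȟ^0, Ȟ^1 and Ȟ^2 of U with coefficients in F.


intersection data:
  W12={p1,p31,p34} W13={p1,p10,p12,p22} W14={p15,p18,p22} W15={p2,p8,p18,p21} W16={p2,p29,p34} W23={p1,p23,p24} W24={p4,p6,p7} W25={p6,p19,p24} W26={p4,p16,p27,p34,p35} W34={p22,p25,p26} W35={p24,p36,p39} W36={p20,p25,p36} W45={p3,p6,p9,p18} W46={p4,p25,p32} W56={p2,p33,p36}
  W123={p1} W126={p34} W134={p22} W145={p18} W156={p2} W235={p24} W245={p6} W246={p4} W346={p25} W356={p36}
C dims 6,15,10; δ0: rk 5, SNF 1^5; δ1: rk 10, SNF 1^9·2
Ȟ^0 = (6 − 5) − 0 = 1, so Ȟ^0 ≅ Z
Ȟ^1 = (15 − 10) − 5 = 0, so Ȟ^1 ≅ 0
Ȟ^2 = (10 − 0) − 10 = 0 plus torsion [2], so Ȟ^2 ≅ Z/2

Ȟ^0 ≅ Z, Ȟ^1 ≅ 0 and Ȟ^2 ≅ Z/2


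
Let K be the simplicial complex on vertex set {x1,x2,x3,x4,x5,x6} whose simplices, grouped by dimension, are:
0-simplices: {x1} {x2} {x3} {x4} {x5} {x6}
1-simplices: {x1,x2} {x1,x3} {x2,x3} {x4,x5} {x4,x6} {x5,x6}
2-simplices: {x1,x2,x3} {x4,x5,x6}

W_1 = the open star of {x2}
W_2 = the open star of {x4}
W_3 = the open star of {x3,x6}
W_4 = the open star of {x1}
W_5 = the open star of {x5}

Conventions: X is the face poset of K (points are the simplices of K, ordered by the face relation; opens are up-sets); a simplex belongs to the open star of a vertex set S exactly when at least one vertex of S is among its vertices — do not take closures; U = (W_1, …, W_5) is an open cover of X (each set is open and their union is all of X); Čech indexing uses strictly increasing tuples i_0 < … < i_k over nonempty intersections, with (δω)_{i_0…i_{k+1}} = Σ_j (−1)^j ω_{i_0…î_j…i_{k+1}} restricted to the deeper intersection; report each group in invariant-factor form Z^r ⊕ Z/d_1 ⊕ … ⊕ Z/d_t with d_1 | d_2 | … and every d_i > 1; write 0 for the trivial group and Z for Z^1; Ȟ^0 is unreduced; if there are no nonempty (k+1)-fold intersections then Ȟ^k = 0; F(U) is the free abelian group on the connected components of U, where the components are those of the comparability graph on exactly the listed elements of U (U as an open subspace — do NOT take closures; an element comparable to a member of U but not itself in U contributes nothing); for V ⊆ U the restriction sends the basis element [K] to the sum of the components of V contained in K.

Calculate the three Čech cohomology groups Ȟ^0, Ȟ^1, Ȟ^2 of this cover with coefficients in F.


Ȟ^0 ≅ Z^2,  Ȟ^1 ≅ 0,  Ȟ^2 ≅ 0

cover nerve:
  W1={{x2},{x1,x2},{x2,x3},{x1,x2,x3}} W2={{x4},{x4,x5},{x4,x6},{x4,x5,x6}} W3={{x3},{x6},{x1,x3},{x2,x3},{x4,x6},{x5,x6},{x1,x2,x3},{x4,x5,x6}} W4={{x1},{x1,x2},{x1,x3},{x1,x2,x3}} W5={{x5},{x4,x5},{x5,x6},{x4,x5,x6}}
  W13={{x2,x3},{x1,x2,x3}} W14={{x1,x2},{x1,x2,x3}} W23={{x4,x6},{x4,x5,x6}} W25={{x4,x5},{x4,x5,x6}} W34={{x1,x3},{x1,x2,x3}} W35={{x5,x6},{x4,x5,x6}}
  W134={{x1,x2,x3}} W235={{x4,x5,x6}}
components per intersection:
  W1: {{x2},{x1,x2},{x2,x3},{x1,x2,x3}}
  W2: {{x4},{x4,x5},{x4,x6},{x4,x5,x6}}
  W3: {{x3},{x1,x3},{x2,x3},{x1,x2,x3}} {{x6},{x4,x6},{x5,x6},{x4,x5,x6}}
  W4: {{x1},{x1,x2},{x1,x3},{x1,x2,x3}}
  W5: {{x5},{x4,x5},{x5,x6},{x4,x5,x6}}
  W13: {{x2,x3},{x1,x2,x3}}
  W14: {{x1,x2},{x1,x2,x3}}
  W23: {{x4,x6},{x4,x5,x6}}
  W25: {{x4,x5},{x4,x5,x6}}
  W34: {{x1,x3},{x1,x2,x3}}
  W35: {{x5,x6},{x4,x5,x6}}
  W134: {{x1,x2,x3}}
  W235: {{x4,x5,x6}}
C dims 6,6,2; δ0: rk 4, SNF 1^4; δ1: rk 2, SNF 1^2
Ȟ^0: (6−4)−0=2 ⇒ Z^2
Ȟ^1: (6−2)−4=0 ⇒ 0
Ȟ^2: (2−0)−2=0 ⇒ 0


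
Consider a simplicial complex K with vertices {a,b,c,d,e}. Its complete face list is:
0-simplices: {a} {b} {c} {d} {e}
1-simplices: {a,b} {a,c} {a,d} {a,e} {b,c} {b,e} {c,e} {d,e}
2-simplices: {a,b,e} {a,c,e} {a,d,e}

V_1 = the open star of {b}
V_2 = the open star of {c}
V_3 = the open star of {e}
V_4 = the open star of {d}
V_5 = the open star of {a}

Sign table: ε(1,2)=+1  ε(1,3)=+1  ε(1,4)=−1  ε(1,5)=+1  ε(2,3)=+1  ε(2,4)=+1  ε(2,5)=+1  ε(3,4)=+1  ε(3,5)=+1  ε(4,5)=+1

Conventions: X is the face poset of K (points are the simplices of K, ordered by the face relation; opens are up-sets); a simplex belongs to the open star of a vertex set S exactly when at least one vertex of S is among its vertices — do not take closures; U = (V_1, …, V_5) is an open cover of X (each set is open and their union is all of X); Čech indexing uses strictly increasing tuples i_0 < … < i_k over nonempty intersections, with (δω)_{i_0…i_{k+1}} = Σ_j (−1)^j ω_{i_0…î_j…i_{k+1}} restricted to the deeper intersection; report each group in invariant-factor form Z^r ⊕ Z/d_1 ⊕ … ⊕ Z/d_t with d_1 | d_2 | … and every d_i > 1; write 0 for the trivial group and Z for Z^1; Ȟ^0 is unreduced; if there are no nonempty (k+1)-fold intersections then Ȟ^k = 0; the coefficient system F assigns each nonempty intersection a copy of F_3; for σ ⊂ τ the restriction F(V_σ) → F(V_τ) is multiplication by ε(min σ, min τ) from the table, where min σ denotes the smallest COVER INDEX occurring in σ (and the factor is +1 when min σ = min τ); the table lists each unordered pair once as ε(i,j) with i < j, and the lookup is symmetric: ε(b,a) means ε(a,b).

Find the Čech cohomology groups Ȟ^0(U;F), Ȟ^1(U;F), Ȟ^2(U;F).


intersection data:
  V1={{b},{a,b},{b,c},{b,e},{a,b,e}} V2={{c},{a,c},{b,c},{c,e},{a,c,e}} V3={{e},{a,e},{b,e},{c,e},{d,e},{a,b,e},{a,c,e},{a,d,e}} V4={{d},{a,d},{d,e},{a,d,e}} V5={{a},{a,b},{a,c},{a,d},{a,e},{a,b,e},{a,c,e},{a,d,e}}
  V12={{b,c}} V13={{b,e},{a,b,e}} V15={{a,b},{a,b,e}} V23={{c,e},{a,c,e}} V25={{a,c},{a,c,e}} V34={{d,e},{a,d,e}} V35={{a,e},{a,b,e},{a,c,e},{a,d,e}} V45={{a,d},{a,d,e}}
  V135={{a,b,e}} V235={{a,c,e}} V345={{a,d,e}}
C dims 5,8,3; δ0: rk_F3 4; δ1: rk_F3 3
Ȟ^0 = (5 − 4) − 0 = 1, so Ȟ^0 ≅ Z/3
Ȟ^1 = (8 − 3) − 4 = 1, so Ȟ^1 ≅ Z/3
Ȟ^2 = (3 − 0) − 3 = 0, so Ȟ^2 ≅ 0

Ȟ^0 = Z/3, Ȟ^1 = Z/3 and Ȟ^2 = 0


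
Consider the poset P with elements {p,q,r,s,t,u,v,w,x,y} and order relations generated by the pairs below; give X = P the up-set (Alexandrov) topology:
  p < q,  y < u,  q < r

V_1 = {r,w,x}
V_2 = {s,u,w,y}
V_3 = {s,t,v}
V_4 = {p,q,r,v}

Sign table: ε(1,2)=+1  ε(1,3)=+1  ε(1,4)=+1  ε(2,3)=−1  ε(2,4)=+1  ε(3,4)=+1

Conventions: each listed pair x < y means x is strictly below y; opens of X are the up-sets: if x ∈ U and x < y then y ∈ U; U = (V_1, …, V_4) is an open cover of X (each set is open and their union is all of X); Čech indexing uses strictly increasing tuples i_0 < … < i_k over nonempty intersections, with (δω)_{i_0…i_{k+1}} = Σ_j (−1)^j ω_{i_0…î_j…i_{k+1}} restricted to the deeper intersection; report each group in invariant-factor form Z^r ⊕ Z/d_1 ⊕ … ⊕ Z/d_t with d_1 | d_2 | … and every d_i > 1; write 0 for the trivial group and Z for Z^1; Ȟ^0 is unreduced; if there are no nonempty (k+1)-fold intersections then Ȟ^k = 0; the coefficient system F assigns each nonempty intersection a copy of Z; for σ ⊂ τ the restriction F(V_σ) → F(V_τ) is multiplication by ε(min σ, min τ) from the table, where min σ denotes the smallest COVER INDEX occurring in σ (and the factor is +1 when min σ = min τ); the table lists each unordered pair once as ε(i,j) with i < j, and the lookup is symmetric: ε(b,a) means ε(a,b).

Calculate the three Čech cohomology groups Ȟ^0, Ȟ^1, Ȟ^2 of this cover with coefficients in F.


Ȟ^0 ≅ 0; Ȟ^1 ≅ Z/2; Ȟ^2 ≅ 0

nerve of the cover:
  V12={w} V14={r} V23={s} V34={v}
C dims 4,4; δ0: rk 4, SNF 1^3·2
Ȟ^0 = (4 − 4) − 0 = 0, so Ȟ^0 ≅ 0
Ȟ^1 = (4 − 0) − 4 = 0 plus torsion [2], so Ȟ^1 ≅ Z/2
Ȟ^2 = (0 − 0) − 0 = 0, so Ȟ^2 ≅ 0


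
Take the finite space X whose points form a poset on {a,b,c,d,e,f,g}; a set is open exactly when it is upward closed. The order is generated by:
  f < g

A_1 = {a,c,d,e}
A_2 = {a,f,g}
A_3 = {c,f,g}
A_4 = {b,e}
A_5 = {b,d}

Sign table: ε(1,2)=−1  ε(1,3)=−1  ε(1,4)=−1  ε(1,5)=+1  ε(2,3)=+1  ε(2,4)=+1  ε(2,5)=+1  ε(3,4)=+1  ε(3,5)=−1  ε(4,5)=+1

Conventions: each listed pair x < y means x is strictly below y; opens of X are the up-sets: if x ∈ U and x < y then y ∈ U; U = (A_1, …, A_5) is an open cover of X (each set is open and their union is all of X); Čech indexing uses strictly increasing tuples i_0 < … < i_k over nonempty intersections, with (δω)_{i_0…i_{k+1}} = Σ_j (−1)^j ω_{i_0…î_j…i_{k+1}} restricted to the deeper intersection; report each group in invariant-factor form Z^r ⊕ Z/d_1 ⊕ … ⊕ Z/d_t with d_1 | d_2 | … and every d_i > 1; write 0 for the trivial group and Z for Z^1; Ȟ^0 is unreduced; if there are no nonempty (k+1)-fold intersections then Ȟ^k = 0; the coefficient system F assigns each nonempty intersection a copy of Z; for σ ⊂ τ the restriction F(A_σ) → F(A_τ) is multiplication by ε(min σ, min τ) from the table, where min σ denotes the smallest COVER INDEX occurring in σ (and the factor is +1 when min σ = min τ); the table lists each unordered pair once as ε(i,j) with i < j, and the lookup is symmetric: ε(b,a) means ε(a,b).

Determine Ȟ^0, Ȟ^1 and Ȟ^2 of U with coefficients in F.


nonempty intersections:
  A12={a} A13={c} A14={e} A15={d} A23={f,g} A45={b}
C dims 5,6; δ0: rk 5, SNF 1^4·2
Ȟ^0: (5−5)−0=0 ⇒ 0
Ȟ^1: (6−0)−5=1 plus torsion [2] ⇒ Z ⊕ Z/2
Ȟ^2: (0−0)−0=0 ⇒ 0

Ȟ^0 ≅ 0, Ȟ^1 ≅ Z ⊕ Z/2, Ȟ^2 ≅ 0


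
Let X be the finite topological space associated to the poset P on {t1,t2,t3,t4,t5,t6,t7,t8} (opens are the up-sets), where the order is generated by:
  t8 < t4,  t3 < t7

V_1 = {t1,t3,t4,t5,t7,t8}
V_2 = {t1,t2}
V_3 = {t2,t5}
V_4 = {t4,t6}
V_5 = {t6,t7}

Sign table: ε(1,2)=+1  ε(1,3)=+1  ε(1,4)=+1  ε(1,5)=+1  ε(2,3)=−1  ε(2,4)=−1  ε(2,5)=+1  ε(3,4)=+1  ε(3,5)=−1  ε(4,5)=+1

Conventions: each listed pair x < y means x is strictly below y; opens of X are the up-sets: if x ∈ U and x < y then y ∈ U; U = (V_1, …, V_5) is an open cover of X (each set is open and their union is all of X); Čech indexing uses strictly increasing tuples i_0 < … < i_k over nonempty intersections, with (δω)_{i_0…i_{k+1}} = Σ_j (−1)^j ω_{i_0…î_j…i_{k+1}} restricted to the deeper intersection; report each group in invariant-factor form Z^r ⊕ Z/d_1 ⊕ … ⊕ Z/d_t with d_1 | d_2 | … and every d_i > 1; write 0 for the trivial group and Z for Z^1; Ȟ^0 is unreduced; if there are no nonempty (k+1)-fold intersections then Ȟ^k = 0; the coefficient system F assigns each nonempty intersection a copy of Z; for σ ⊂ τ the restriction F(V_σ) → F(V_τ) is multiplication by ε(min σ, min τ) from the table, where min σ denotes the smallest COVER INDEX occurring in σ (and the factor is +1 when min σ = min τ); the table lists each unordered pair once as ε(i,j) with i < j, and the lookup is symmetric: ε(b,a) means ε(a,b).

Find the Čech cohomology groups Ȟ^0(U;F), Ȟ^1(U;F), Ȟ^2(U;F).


Ȟ^0 ≅ 0; Ȟ^1 ≅ Z ⊕ Z/2; Ȟ^2 ≅ 0

nonempty overlaps:
  V12={t1} V13={t5} V14={t4} V15={t7} V23={t2} V45={t6}
C dims 5,6; δ0: rk 5, SNF 1^4·2
degree 0: 5−5−0 = 0 → Ȟ^0 ≅ 0
degree 1: 6−0−5 = 1 plus torsion [2] → Ȟ^1 ≅ Z ⊕ Z/2
degree 2: 0−0−0 = 0 → Ȟ^2 ≅ 0


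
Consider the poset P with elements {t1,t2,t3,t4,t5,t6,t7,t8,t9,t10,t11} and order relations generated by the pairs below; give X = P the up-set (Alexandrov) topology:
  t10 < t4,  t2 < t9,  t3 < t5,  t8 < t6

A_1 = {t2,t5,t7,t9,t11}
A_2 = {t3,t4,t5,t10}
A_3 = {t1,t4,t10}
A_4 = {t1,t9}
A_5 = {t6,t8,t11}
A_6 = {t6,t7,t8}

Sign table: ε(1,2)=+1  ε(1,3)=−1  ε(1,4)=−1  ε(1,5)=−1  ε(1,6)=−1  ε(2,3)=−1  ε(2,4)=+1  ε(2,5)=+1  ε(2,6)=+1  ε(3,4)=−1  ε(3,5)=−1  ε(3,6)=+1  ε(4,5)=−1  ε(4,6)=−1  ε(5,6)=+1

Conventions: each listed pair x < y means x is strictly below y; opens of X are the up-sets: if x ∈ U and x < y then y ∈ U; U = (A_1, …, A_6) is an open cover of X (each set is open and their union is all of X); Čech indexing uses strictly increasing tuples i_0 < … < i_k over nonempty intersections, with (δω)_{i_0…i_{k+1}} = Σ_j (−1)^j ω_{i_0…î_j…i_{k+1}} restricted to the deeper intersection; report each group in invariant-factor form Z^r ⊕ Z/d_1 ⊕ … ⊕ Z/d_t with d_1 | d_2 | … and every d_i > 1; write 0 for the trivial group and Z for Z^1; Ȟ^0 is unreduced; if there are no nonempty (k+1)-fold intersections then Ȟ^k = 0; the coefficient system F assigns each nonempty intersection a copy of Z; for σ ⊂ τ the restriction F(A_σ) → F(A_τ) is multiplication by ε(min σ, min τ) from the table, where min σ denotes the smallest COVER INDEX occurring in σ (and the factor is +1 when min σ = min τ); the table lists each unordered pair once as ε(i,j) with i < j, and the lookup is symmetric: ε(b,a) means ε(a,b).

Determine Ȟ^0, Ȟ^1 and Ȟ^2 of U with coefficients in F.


nonempty intersections:
  A12={t5} A14={t9} A15={t11} A16={t7} A23={t4,t10} A34={t1} A56={t6,t8}
C dims 6,7; δ0: rk 6, SNF 1^5·2
Ȟ^0: (6−6)−0=0 ⇒ 0
Ȟ^1: (7−0)−6=1 plus torsion [2] ⇒ Z ⊕ Z/2
Ȟ^2: (0−0)−0=0 ⇒ 0

Ȟ^0 ≅ 0, Ȟ^1 ≅ Z ⊕ Z/2 and Ȟ^2 ≅ 0


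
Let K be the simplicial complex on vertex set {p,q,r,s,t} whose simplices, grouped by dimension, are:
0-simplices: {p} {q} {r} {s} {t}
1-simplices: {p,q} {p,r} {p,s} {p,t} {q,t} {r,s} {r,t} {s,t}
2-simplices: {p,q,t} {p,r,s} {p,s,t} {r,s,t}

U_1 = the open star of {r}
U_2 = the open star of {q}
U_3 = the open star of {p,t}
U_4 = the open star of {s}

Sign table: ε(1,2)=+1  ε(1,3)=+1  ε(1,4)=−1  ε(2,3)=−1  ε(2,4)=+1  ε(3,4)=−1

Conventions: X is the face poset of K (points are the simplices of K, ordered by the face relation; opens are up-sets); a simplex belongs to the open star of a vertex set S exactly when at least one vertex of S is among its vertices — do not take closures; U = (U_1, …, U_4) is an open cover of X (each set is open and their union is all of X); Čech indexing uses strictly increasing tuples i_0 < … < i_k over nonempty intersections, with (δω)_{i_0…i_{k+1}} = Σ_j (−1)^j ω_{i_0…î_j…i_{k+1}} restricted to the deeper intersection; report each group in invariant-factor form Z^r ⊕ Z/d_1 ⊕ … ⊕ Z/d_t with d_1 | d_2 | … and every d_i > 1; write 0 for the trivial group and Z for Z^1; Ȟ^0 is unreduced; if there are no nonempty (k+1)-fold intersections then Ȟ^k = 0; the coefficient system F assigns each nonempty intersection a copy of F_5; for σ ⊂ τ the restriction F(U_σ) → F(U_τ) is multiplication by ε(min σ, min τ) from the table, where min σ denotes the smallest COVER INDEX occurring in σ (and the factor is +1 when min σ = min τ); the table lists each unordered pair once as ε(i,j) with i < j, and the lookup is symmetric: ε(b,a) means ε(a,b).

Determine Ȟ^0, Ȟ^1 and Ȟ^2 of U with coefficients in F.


nonempty overlaps:
  U1={{r},{p,r},{r,s},{r,t},{p,r,s},{r,s,t}} U2={{q},{p,q},{q,t},{p,q,t}} U3={{p},{t},{p,q},{p,r},{p,s},{p,t},{q,t},{r,t},{s,t},{p,q,t},{p,r,s},{p,s,t},{r,s,t}} U4={{s},{p,s},{r,s},{s,t},{p,r,s},{p,s,t},{r,s,t}}
  U13={{p,r},{r,t},{p,r,s},{r,s,t}} U14={{r,s},{p,r,s},{r,s,t}} U23={{p,q},{q,t},{p,q,t}} U34={{p,s},{s,t},{p,r,s},{p,s,t},{r,s,t}}
  U134={{p,r,s},{r,s,t}}
C dims 4,4,1; δ0: rk_F5 3; δ1: rk_F5 1
degree 0: 4−3−0 = 1 → Ȟ^0 ≅ Z/5
degree 1: 4−1−3 = 0 → Ȟ^1 ≅ 0
degree 2: 1−0−1 = 0 → Ȟ^2 ≅ 0

Ȟ^0(U;F) ≅ Z/5, Ȟ^1(U;F) ≅ 0, Ȟ^2(U;F) ≅ 0
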